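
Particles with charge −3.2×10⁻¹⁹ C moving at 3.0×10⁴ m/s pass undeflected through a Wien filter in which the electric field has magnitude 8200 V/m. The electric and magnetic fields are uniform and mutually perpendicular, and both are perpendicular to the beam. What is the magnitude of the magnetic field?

B = 0.27 T

Balance of forces in the selector: qE = qvB ⇒ B = E/v.
B = 8200/3.0×10⁴ = 0.27 T.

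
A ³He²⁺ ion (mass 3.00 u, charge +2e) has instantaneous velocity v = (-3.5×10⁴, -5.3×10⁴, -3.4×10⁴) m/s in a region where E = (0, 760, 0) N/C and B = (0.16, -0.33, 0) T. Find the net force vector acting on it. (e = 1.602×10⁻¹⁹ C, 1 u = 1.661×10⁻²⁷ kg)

v×B = (-1.12×10⁴, -5440, 2.00×10⁴) N/C.
E + v×B = (-1.12×10⁴, -4680, 2.00×10⁴) N/C.
F = q(E + v×B) = (3.204×10⁻¹⁹ C)·(-1.12×10⁴, -4680, 2.00×10⁴) = (-3.59×10⁻¹⁵, -1.50×10⁻¹⁵, 6.42×10⁻¹⁵) N.

F ≈ (-3.59×10⁻¹⁵, -1.50×10⁻¹⁵, 6.42×10⁻¹⁵) N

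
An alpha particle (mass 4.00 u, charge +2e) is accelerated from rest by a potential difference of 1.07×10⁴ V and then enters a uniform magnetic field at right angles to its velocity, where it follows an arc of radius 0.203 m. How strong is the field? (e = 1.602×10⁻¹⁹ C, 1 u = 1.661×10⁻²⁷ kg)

v = √(2|q|V/m) = √(2·3.204×10⁻¹⁹·1.07×10⁴/6.644×10⁻²⁷) ≈ 1.016×10⁶ m/s.
B = mv/(|q|r) = (6.644×10⁻²⁷)(1.016×10⁶)/((3.204×10⁻¹⁹)(0.203)) ≈ 0.104 T.

B ≈ 0.104 T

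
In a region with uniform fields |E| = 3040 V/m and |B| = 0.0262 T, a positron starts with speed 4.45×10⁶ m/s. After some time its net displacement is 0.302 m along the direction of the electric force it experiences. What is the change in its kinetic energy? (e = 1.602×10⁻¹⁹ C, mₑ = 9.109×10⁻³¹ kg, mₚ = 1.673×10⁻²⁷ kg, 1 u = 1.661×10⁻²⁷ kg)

ΔKE ≈ 1.47×10⁻¹⁶ J

The magnetic force is always ⟂ v and does no work; only the electric force changes KE.
ΔKE = F_E · d = |q|E d = (1.602×10⁻¹⁹)(3040)(0.302) ≈ 1.47×10⁻¹⁶ J.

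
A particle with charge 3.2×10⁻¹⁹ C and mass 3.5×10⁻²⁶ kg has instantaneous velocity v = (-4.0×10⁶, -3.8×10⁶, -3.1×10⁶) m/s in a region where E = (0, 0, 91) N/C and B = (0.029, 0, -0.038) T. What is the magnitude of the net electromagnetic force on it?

|F| ≈ 9.68×10⁻¹⁴ N

v×B = (1.44×10⁵, -2.42×10⁵, 1.10×10⁵) N/C.
E + v×B = (1.44×10⁵, -2.42×10⁵, 1.10×10⁵) N/C.
F = q(E + v×B) = (3.2×10⁻¹⁹ C)·(1.44×10⁵, -2.42×10⁵, 1.10×10⁵) = (4.62×10⁻¹⁴, -7.74×10⁻¹⁴, 3.53×10⁻¹⁴) N.
|F| = 9.68×10⁻¹⁴ N.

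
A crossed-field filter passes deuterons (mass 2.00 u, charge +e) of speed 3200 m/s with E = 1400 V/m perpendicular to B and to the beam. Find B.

B = 0.44 T

Balance of forces in the selector: qE = qvB ⇒ B = E/v.
B = 1400/3200 = 0.44 T.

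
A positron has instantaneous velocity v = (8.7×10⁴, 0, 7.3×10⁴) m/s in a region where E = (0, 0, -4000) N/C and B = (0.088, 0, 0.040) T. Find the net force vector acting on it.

v×B = (0, 2940, 0) N/C.
E + v×B = (0, 2940, -4000) N/C.
F = q(E + v×B) = (1.602×10⁻¹⁹ C)·(0, 2940, -4000) = (0, 4.72×10⁻¹⁶, -6.41×10⁻¹⁶) N.

F ≈ (0, 4.72×10⁻¹⁶, -6.41×10⁻¹⁶) N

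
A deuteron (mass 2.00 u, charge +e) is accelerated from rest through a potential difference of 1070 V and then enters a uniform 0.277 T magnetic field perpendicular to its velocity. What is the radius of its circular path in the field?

r ≈ 0.0240 m

Acceleration: |q|V = ½mv² ⇒ v = √(2|q|V/m) = √(2·1.602×10⁻¹⁹·1070/3.322×10⁻²⁷) ≈ 3.212×10⁵ m/s.
In the field: r = mv/(|q|B) = (3.322×10⁻²⁷)(3.212×10⁵)/((1.602×10⁻¹⁹)(0.277)) ≈ 0.0240 m.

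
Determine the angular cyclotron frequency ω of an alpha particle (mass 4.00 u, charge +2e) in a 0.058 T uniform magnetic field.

ω ≈ 2.8×10⁶ rad/s

ω = |q|B/m.
ω = (3.204×10⁻¹⁹)(0.058)/6.644×10⁻²⁷ ≈ 2.8×10⁶ rad/s.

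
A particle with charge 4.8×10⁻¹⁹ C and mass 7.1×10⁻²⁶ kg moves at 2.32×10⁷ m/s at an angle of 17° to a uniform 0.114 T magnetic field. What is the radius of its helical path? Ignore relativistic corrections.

v⊥ = v sinθ = 2.32×10⁷·sin17° ≈ 6.783×10⁶ m/s.
r = m v⊥/(|q|B) = (7.1×10⁻²⁶)(6.783×10⁶)/((4.8×10⁻¹⁹)(0.114)) ≈ 8.80 m.

r ≈ 8.80 m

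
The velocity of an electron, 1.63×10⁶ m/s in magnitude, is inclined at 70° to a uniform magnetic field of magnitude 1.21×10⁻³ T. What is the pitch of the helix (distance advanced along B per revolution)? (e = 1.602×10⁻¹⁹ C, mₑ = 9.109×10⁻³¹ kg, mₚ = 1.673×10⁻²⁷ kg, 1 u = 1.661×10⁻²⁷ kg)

v∥ = v cosθ = 1.63×10⁶·cos70° ≈ 5.575×10⁵ m/s.
T = 2πm/(|q|B) = 2π(9.109×10⁻³¹)/((1.602×10⁻¹⁹)(1.21×10⁻³)) ≈ 2.953×10⁻⁸ s.
pitch = v∥ T = (5.575×10⁵)(2.953×10⁻⁸) ≈ 0.0165 m.

p ≈ 0.0165 m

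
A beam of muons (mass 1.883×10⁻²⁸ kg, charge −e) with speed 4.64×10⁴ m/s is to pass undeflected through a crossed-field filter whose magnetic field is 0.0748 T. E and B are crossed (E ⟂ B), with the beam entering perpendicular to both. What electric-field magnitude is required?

For straight-line motion qE = qvB, so E = vB.
E = 4.64×10⁴ × 0.0748 = 3470 V/m.

E = 3470 V/m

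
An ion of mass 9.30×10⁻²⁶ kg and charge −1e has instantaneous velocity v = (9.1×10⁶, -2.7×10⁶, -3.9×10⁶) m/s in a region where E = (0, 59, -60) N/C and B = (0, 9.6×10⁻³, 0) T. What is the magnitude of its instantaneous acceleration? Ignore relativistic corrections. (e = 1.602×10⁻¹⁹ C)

v×B = (3.74×10⁴, 0, 8.74×10⁴) N/C.
E + v×B = (3.74×10⁴, 59.0, 8.73×10⁴) N/C.
F = q(E + v×B) = (−1.602×10⁻¹⁹ C)·(3.74×10⁴, 59.0, 8.73×10⁴) = (-6.00×10⁻¹⁵, -9.45×10⁻¹⁸, -1.40×10⁻¹⁴) N.
|a| = |F|/m = 1.522×10⁻¹⁴/9.30×10⁻²⁶ ≈ 1.64×10¹¹ m/s².

|a| ≈ 1.64×10¹¹ m/s²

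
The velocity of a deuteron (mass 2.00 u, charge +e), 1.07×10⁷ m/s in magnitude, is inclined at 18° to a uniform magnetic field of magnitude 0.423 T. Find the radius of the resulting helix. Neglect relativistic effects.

r ≈ 0.162 m

v⊥ = v sinθ = 1.07×10⁷·sin18° ≈ 3.306×10⁶ m/s.
r = m v⊥/(|q|B) = (3.322×10⁻²⁷)(3.306×10⁶)/((1.602×10⁻¹⁹)(0.423)) ≈ 0.162 m.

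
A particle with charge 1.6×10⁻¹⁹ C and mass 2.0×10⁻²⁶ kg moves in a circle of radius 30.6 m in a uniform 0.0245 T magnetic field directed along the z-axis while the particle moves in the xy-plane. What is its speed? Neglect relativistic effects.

From |q|vB = mv²/r, v = |q|Br/m.
v = (1.6×10⁻¹⁹)(0.0245)(30.6)/2.0×10⁻²⁶ ≈ 6.00×10⁶ m/s.

v ≈ 6.00×10⁶ m/s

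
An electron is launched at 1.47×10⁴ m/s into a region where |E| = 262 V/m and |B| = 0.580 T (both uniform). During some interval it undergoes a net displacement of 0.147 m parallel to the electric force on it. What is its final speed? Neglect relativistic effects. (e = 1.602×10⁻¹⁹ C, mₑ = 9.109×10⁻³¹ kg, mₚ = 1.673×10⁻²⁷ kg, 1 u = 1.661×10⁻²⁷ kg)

v_f ≈ 3.68×10⁶ m/s

B does no work; ΔKE = |q|E d.
½mv_f² = ½mv₀² + |q|Ed = ½(9.109×10⁻³¹)(1.47×10⁴)² + (1.602×10⁻¹⁹)(262)(0.147) ≈ 9.842×10⁻²³ J + 6.170×10⁻¹⁸ J ≈ 6.170×10⁻¹⁸ J.
v_f = √(2·6.170×10⁻¹⁸/9.109×10⁻³¹) ≈ 3.68×10⁶ m/s.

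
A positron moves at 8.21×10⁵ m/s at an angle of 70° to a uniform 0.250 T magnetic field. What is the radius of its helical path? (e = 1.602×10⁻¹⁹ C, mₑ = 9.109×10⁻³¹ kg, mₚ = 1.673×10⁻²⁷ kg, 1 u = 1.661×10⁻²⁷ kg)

v⊥ = v sinθ = 8.21×10⁵·sin70° ≈ 7.715×10⁵ m/s.
r = m v⊥/(|q|B) = (9.109×10⁻³¹)(7.715×10⁵)/((1.602×10⁻¹⁹)(0.250)) ≈ 1.75×10⁻⁵ m.

r ≈ 1.75×10⁻⁵ m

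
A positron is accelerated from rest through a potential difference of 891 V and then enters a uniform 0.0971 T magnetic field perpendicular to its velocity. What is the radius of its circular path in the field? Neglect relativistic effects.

Acceleration: |q|V = ½mv² ⇒ v = √(2|q|V/m) = √(2·1.602×10⁻¹⁹·891/9.109×10⁻³¹) ≈ 1.770×10⁷ m/s.
In the field: r = mv/(|q|B) = (9.109×10⁻³¹)(1.770×10⁷)/((1.602×10⁻¹⁹)(0.0971)) ≈ 1.04×10⁻³ m.

r ≈ 1.04×10⁻³ m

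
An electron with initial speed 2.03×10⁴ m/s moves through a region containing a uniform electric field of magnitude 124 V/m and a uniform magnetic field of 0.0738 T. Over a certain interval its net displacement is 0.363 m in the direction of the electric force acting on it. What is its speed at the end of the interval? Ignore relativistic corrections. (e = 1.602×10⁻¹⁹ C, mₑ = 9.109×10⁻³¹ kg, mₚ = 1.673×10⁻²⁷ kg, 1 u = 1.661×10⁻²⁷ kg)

B does no work; ΔKE = |q|E d.
½mv_f² = ½mv₀² + |q|Ed = ½(9.109×10⁻³¹)(2.03×10⁴)² + (1.602×10⁻¹⁹)(124)(0.363) ≈ 1.877×10⁻²² J + 7.211×10⁻¹⁸ J ≈ 7.211×10⁻¹⁸ J.
v_f = √(2·7.211×10⁻¹⁸/9.109×10⁻³¹) ≈ 3.98×10⁶ m/s.

v_f ≈ 3.98×10⁶ m/s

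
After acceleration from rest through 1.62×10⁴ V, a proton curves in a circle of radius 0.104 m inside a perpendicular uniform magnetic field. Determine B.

B ≈ 0.177 T

v = √(2|q|V/m) = √(2·1.602×10⁻¹⁹·1.62×10⁴/1.673×10⁻²⁷) ≈ 1.761×10⁶ m/s.
B = mv/(|q|r) = (1.673×10⁻²⁷)(1.761×10⁶)/((1.602×10⁻¹⁹)(0.104)) ≈ 0.177 T.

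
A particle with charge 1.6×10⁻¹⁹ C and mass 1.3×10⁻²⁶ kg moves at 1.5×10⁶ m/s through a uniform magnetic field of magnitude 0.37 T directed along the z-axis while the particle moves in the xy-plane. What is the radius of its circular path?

r ≈ 0.33 m

The magnetic force provides the centripetal force: |q|vB = mv²/r.
r = mv/(|q|B) = (1.3×10⁻²⁶)(1.5×10⁶)/((1.6×10⁻¹⁹)(0.37)) ≈ 0.33 m.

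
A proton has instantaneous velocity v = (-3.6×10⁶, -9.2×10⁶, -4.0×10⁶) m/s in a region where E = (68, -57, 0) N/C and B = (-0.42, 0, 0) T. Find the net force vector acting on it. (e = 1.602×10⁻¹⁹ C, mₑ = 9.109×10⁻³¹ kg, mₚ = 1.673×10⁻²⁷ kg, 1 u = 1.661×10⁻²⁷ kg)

F ≈ (1.09×10⁻¹⁷, 2.69×10⁻¹³, -6.19×10⁻¹³) N

v×B = (0, 1.68×10⁶, -3.86×10⁶) N/C.
E + v×B = (68.0, 1.68×10⁶, -3.86×10⁶) N/C.
F = q(E + v×B) = (1.602×10⁻¹⁹ C)·(68.0, 1.68×10⁶, -3.86×10⁶) = (1.09×10⁻¹⁷, 2.69×10⁻¹³, -6.19×10⁻¹³) N.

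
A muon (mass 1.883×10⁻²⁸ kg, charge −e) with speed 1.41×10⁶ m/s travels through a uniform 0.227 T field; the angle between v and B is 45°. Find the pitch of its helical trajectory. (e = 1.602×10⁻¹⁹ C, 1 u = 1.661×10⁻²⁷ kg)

p ≈ 0.0324 m

v∥ = v cosθ = 1.41×10⁶·cos45° ≈ 9.970×10⁵ m/s.
T = 2πm/(|q|B) = 2π(1.883×10⁻²⁸)/((1.602×10⁻¹⁹)(0.227)) ≈ 3.253×10⁻⁸ s.
pitch = v∥ T = (9.970×10⁵)(3.253×10⁻⁸) ≈ 0.0324 m.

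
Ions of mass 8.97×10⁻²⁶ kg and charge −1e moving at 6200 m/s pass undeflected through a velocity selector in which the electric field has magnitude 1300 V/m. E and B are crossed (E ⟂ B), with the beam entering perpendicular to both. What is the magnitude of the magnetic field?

B = 0.21 T

Balance of forces in the selector: qE = qvB ⇒ B = E/v.
B = 1300/6200 = 0.21 T.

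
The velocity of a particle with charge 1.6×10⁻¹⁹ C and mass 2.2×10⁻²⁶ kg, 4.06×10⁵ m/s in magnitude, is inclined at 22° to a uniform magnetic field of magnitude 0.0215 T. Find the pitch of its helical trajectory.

p ≈ 15.1 m

v∥ = v cosθ = 4.06×10⁵·cos22° ≈ 3.764×10⁵ m/s.
T = 2πm/(|q|B) = 2π(2.2×10⁻²⁶)/((1.6×10⁻¹⁹)(0.0215)) ≈ 4.018×10⁻⁵ s.
pitch = v∥ T = (3.764×10⁵)(4.018×10⁻⁵) ≈ 15.1 m.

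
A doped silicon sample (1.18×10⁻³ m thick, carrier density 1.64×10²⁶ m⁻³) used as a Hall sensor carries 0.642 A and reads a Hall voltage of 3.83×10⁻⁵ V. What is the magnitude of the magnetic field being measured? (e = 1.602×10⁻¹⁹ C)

From V_H = IB/(n e t), B = V_H n e t / I.
B = (3.83×10⁻⁵)(1.64×10²⁶)(1.602×10⁻¹⁹)(1.18×10⁻³)/0.642 ≈ 1.85 T.

B ≈ 1.85 T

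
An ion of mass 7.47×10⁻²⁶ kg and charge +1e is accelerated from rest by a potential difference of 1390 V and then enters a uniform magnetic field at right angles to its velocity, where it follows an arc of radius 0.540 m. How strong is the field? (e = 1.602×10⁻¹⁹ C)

v = √(2|q|V/m) = √(2·1.602×10⁻¹⁹·1390/7.47×10⁻²⁶) ≈ 7.721×10⁴ m/s.
B = mv/(|q|r) = (7.47×10⁻²⁶)(7.721×10⁴)/((1.602×10⁻¹⁹)(0.540)) ≈ 0.0667 T.

B ≈ 0.0667 T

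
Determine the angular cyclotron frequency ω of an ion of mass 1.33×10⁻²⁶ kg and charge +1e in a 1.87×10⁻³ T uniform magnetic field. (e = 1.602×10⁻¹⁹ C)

ω = |q|B/m.
ω = (1.602×10⁻¹⁹)(1.87×10⁻³)/1.33×10⁻²⁶ ≈ 2.25×10⁴ rad/s.

ω ≈ 2.25×10⁴ rad/s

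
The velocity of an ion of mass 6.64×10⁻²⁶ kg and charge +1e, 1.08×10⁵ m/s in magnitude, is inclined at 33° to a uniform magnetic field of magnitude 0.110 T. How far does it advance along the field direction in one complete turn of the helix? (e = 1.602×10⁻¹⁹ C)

p ≈ 2.14 m

v∥ = v cosθ = 1.08×10⁵·cos33° ≈ 9.058×10⁴ m/s.
T = 2πm/(|q|B) = 2π(6.64×10⁻²⁶)/((1.602×10⁻¹⁹)(0.110)) ≈ 2.368×10⁻⁵ s.
pitch = v∥ T = (9.058×10⁴)(2.368×10⁻⁵) ≈ 2.14 m.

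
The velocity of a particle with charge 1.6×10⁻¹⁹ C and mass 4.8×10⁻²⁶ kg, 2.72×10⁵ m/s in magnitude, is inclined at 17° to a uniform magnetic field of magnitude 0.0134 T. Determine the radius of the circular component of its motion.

r ≈ 1.78 m

v⊥ = v sinθ = 2.72×10⁵·sin17° ≈ 7.953×10⁴ m/s.
r = m v⊥/(|q|B) = (4.8×10⁻²⁶)(7.953×10⁴)/((1.6×10⁻¹⁹)(0.0134)) ≈ 1.78 m.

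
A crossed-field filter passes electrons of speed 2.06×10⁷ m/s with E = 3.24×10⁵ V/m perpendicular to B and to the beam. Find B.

Balance of forces in the selector: qE = qvB ⇒ B = E/v.
B = 3.24×10⁵/2.06×10⁷ = 0.0157 T.

B = 0.0157 T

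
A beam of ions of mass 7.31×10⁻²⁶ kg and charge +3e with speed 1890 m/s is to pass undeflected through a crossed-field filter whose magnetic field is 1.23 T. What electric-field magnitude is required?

E = 2320 V/m

For straight-line motion qE = qvB, so E = vB.
E = 1890 × 1.23 = 2320 V/m.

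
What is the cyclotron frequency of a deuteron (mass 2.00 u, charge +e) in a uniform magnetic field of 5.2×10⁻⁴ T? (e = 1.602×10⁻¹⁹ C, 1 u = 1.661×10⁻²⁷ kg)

f = |q|B/(2πm).
f = (1.602×10⁻¹⁹)(5.2×10⁻⁴)/(2π·3.322×10⁻²⁷) ≈ 4000 Hz.

f ≈ 4000 Hz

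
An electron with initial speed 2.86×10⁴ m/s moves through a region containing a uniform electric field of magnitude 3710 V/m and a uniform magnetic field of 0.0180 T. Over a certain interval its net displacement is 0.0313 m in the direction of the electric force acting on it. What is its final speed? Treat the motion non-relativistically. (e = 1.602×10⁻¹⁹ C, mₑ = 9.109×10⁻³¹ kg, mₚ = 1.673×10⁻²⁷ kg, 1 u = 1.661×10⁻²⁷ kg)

v_f ≈ 6.39×10⁶ m/s

B does no work; ΔKE = |q|E d.
½mv_f² = ½mv₀² + |q|Ed = ½(9.109×10⁻³¹)(2.86×10⁴)² + (1.602×10⁻¹⁹)(3710)(0.0313) ≈ 3.725×10⁻²² J + 1.860×10⁻¹⁷ J ≈ 1.860×10⁻¹⁷ J.
v_f = √(2·1.860×10⁻¹⁷/9.109×10⁻³¹) ≈ 6.39×10⁶ m/s.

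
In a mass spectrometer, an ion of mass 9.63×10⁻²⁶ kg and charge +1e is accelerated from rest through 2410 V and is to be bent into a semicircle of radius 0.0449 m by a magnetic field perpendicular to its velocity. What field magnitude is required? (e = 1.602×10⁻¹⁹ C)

B ≈ 1.20 T

v = √(2|q|V/m) = √(2·1.602×10⁻¹⁹·2410/9.63×10⁻²⁶) ≈ 8.955×10⁴ m/s.
B = mv/(|q|r) = (9.63×10⁻²⁶)(8.955×10⁴)/((1.602×10⁻¹⁹)(0.0449)) ≈ 1.20 T.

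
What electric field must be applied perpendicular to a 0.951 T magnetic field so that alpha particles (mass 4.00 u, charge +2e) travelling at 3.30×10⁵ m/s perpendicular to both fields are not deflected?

For straight-line motion qE = qvB, so E = vB.
E = 3.30×10⁵ × 0.951 = 3.14×10⁵ V/m.

E = 3.14×10⁵ V/m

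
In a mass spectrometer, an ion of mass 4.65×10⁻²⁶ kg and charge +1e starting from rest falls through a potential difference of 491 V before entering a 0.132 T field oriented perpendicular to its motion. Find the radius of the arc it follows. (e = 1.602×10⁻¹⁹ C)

Acceleration: |q|V = ½mv² ⇒ v = √(2|q|V/m) = √(2·1.602×10⁻¹⁹·491/4.65×10⁻²⁶) ≈ 5.816×10⁴ m/s.
In the field: r = mv/(|q|B) = (4.65×10⁻²⁶)(5.816×10⁴)/((1.602×10⁻¹⁹)(0.132)) ≈ 0.128 m.

r ≈ 0.128 m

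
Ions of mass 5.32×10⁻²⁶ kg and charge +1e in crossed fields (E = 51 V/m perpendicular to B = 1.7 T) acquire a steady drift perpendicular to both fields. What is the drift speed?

v_d ≈ 30 m/s

The E×B drift speed is v_d = E/B.
v_d = 51/1.7 = 30 m/s.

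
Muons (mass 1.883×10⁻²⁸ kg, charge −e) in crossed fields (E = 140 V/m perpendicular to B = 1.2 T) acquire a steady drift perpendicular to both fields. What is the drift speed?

v_d ≈ 120 m/s

In crossed fields the guiding centre drifts at v_d = |E×B|/B² = E/B, independent of charge and mass.
v_d = 140/1.2 = 120 m/s.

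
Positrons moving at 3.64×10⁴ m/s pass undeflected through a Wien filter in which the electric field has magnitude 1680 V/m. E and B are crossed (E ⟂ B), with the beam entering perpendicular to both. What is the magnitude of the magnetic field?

B = 0.0462 T

Balance of forces in the selector: qE = qvB ⇒ B = E/v.
B = 1680/3.64×10⁴ = 0.0462 T.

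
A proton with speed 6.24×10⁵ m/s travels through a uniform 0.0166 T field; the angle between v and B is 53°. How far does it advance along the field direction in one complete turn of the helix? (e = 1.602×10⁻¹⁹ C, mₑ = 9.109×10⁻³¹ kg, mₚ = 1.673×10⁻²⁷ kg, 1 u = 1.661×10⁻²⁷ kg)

p ≈ 1.48 m

v∥ = v cosθ = 6.24×10⁵·cos53° ≈ 3.755×10⁵ m/s.
T = 2πm/(|q|B) = 2π(1.673×10⁻²⁷)/((1.602×10⁻¹⁹)(0.0166)) ≈ 3.953×10⁻⁶ s.
pitch = v∥ T = (3.755×10⁵)(3.953×10⁻⁶) ≈ 1.48 m.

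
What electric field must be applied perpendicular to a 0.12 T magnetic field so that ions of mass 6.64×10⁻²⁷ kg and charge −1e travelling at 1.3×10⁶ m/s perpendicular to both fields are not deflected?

For straight-line motion qE = qvB, so E = vB.
E = 1.3×10⁶ × 0.12 = 1.6×10⁵ V/m.

E = 1.6×10⁵ V/m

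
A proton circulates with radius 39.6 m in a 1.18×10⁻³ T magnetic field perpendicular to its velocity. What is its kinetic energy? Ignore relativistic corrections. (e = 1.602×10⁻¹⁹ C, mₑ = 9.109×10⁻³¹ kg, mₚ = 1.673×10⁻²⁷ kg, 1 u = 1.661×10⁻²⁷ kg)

KE ≈ 1.05×10⁵ eV

v = |q|Br/m, then KE = ½mv² = (qBr)²/(2m).
v = (1.602×10⁻¹⁹)(1.18×10⁻³)(39.6)/1.673×10⁻²⁷ ≈ 4.474×10⁶ m/s.
KE = ½(1.673×10⁻²⁷)(4.474×10⁶)² ≈ 1.67×10⁻¹⁴ J = 1.05×10⁵ eV.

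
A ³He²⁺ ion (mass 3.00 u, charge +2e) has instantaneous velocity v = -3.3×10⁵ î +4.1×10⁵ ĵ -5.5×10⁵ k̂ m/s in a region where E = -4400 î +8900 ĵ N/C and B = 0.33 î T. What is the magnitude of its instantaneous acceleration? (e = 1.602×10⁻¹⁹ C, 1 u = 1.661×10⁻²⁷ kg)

|a| ≈ 1.41×10¹³ m/s²

v×B = (0, -1.82×10⁵, -1.35×10⁵) N/C.
E + v×B = (-4400, -1.73×10⁵, -1.35×10⁵) N/C.
F = q(E + v×B) = (3.204×10⁻¹⁹ C)·(-4400, -1.73×10⁵, -1.35×10⁵) = (-1.41×10⁻¹⁵, -5.53×10⁻¹⁴, -4.34×10⁻¹⁴) N.
|a| = |F|/m = 7.028×10⁻¹⁴/4.983×10⁻²⁷ ≈ 1.41×10¹³ m/s².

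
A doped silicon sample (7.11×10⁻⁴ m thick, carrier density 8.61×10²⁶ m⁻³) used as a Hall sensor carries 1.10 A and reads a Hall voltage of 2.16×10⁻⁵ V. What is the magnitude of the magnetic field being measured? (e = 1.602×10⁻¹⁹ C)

B ≈ 1.93 T

From V_H = IB/(n e t), B = V_H n e t / I.
B = (2.16×10⁻⁵)(8.61×10²⁶)(1.602×10⁻¹⁹)(7.11×10⁻⁴)/1.10 ≈ 1.93 T.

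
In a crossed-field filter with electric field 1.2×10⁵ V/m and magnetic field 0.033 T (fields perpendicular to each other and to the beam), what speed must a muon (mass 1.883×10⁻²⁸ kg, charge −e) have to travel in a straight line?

v = 3.6×10⁶ m/s

Zero net Lorentz force requires |qE| = |q v×B|, i.e. E = vB.
v = E/B = 1.2×10⁵/0.033 = 3.6×10⁶ m/s.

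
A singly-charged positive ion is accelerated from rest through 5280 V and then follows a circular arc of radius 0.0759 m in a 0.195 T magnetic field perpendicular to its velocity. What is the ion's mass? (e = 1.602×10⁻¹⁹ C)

Combine |q|V = ½mv² and r = mv/(|q|B): eliminate v to get m = qB²r²/(2V).
m = (1.602×10⁻¹⁹)(0.195)²(0.0759)²/(2·5280) ≈ 3.32×10⁻²⁷ kg.

m ≈ 3.32×10⁻²⁷ kg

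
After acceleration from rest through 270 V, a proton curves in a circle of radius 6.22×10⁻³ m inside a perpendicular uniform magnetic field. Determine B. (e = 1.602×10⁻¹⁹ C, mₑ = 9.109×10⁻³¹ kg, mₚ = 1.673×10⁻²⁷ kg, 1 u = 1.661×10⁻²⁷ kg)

v = √(2|q|V/m) = √(2·1.602×10⁻¹⁹·270/1.673×10⁻²⁷) ≈ 2.274×10⁵ m/s.
B = mv/(|q|r) = (1.673×10⁻²⁷)(2.274×10⁵)/((1.602×10⁻¹⁹)(6.22×10⁻³)) ≈ 0.382 T.

B ≈ 0.382 T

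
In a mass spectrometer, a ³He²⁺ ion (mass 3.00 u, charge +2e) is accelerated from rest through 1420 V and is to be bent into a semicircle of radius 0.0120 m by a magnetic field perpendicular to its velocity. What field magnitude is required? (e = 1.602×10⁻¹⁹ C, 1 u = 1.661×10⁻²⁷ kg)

v = √(2|q|V/m) = √(2·3.204×10⁻¹⁹·1420/4.983×10⁻²⁷) ≈ 4.273×10⁵ m/s.
B = mv/(|q|r) = (4.983×10⁻²⁷)(4.273×10⁵)/((3.204×10⁻¹⁹)(0.0120)) ≈ 0.554 T.

B ≈ 0.554 T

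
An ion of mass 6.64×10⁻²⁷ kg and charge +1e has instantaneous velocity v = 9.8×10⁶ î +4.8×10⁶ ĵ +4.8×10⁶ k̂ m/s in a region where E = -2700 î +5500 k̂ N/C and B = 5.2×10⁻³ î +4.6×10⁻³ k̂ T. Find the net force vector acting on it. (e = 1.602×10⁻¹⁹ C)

v×B = (2.21×10⁴, -2.01×10⁴, -2.50×10⁴) N/C.
E + v×B = (1.94×10⁴, -2.01×10⁴, -1.95×10⁴) N/C.
F = q(E + v×B) = (1.602×10⁻¹⁹ C)·(1.94×10⁴, -2.01×10⁴, -1.95×10⁴) = (3.10×10⁻¹⁵, -3.22×10⁻¹⁵, -3.12×10⁻¹⁵) N.

F ≈ (3.10×10⁻¹⁵, -3.22×10⁻¹⁵, -3.12×10⁻¹⁵) N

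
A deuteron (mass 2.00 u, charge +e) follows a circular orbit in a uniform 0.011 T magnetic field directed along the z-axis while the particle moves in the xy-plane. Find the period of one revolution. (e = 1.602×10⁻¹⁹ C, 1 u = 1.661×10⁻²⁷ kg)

T ≈ 1.2×10⁻⁵ s

The cyclotron period depends only on m, q, B: T = 2πm/(|q|B).
T = 2π(3.322×10⁻²⁷)/((1.602×10⁻¹⁹)(0.011)) ≈ 1.2×10⁻⁵ s.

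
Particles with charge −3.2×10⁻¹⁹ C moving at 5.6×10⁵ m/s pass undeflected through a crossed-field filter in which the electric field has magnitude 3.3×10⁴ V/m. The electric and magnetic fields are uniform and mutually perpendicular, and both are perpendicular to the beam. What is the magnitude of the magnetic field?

Balance of forces in the selector: qE = qvB ⇒ B = E/v.
B = 3.3×10⁴/5.6×10⁵ = 0.059 T.

B = 0.059 T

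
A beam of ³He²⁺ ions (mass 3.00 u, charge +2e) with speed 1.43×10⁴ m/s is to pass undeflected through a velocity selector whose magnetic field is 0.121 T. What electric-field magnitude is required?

E = 1730 V/m

For straight-line motion qE = qvB, so E = vB.
E = 1.43×10⁴ × 0.121 = 1730 V/m.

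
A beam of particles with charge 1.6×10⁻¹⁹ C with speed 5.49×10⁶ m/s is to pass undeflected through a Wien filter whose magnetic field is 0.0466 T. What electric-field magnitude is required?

For straight-line motion qE = qvB, so E = vB.
E = 5.49×10⁶ × 0.0466 = 2.56×10⁵ V/m.

E = 2.56×10⁵ V/m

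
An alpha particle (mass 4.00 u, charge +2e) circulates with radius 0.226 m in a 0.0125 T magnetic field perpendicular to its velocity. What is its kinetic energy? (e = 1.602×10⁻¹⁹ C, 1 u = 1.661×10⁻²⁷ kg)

KE ≈ 6.17×10⁻¹⁷ J

v = |q|Br/m, then KE = ½mv² = (qBr)²/(2m).
v = (3.204×10⁻¹⁹)(0.0125)(0.226)/6.644×10⁻²⁷ ≈ 1.362×10⁵ m/s.
KE = ½(6.644×10⁻²⁷)(1.362×10⁵)² ≈ 6.17×10⁻¹⁷ J.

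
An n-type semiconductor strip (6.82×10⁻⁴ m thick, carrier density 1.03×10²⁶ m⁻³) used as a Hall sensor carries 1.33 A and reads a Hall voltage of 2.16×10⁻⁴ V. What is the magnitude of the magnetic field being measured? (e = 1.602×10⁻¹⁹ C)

From V_H = IB/(n e t), B = V_H n e t / I.
B = (2.16×10⁻⁴)(1.03×10²⁶)(1.602×10⁻¹⁹)(6.82×10⁻⁴)/1.33 ≈ 1.83 T.

B ≈ 1.83 T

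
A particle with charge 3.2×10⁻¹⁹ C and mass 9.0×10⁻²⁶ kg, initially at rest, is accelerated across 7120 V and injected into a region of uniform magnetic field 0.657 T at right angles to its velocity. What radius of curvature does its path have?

r ≈ 0.0963 m

Acceleration: |q|V = ½mv² ⇒ v = √(2|q|V/m) = √(2·3.2×10⁻¹⁹·7120/9.0×10⁻²⁶) ≈ 2.250×10⁵ m/s.
In the field: r = mv/(|q|B) = (9.0×10⁻²⁶)(2.250×10⁵)/((3.2×10⁻¹⁹)(0.657)) ≈ 0.0963 m.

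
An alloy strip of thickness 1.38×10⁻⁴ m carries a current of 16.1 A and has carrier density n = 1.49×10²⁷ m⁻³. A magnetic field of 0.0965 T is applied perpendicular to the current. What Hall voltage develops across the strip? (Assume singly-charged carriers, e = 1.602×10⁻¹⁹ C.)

V_H = IB/(n e t).
V_H = (16.1)(0.0965)/((1.49×10²⁷)(1.602×10⁻¹⁹)(1.38×10⁻⁴)) ≈ 4.72×10⁻⁵ V.

V_H ≈ 4.72×10⁻⁵ V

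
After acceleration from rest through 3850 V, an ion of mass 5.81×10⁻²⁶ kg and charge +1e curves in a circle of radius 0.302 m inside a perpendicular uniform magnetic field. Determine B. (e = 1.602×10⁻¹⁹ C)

B ≈ 0.175 T

v = √(2|q|V/m) = √(2·1.602×10⁻¹⁹·3850/5.81×10⁻²⁶) ≈ 1.457×10⁵ m/s.
B = mv/(|q|r) = (5.81×10⁻²⁶)(1.457×10⁵)/((1.602×10⁻¹⁹)(0.302)) ≈ 0.175 T.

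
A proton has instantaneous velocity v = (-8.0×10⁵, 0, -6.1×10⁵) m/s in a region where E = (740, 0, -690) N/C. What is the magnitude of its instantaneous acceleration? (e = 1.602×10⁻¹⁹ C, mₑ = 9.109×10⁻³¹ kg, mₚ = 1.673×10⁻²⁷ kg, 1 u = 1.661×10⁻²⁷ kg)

Only an electric field acts, so F = qE = (1.602×10⁻¹⁹ C)·(740, 0, -690) = (1.19×10⁻¹⁶, 0, -1.11×10⁻¹⁶) N.
|a| = |F|/m = 1.621×10⁻¹⁶/1.673×10⁻²⁷ ≈ 9.69×10¹⁰ m/s².

|a| ≈ 9.69×10¹⁰ m/s²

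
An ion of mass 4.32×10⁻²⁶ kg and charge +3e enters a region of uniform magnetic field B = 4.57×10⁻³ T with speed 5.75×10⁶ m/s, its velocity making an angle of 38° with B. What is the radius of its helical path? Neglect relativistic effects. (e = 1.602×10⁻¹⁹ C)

v⊥ = v sinθ = 5.75×10⁶·sin38° ≈ 3.540×10⁶ m/s.
r = m v⊥/(|q|B) = (4.32×10⁻²⁶)(3.540×10⁶)/((4.806×10⁻¹⁹)(4.57×10⁻³)) ≈ 69.6 m.

r ≈ 69.6 m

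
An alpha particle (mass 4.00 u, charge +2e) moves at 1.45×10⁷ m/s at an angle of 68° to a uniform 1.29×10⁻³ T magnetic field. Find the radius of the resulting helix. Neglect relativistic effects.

v⊥ = v sinθ = 1.45×10⁷·sin68° ≈ 1.344×10⁷ m/s.
r = m v⊥/(|q|B) = (6.644×10⁻²⁷)(1.344×10⁷)/((3.204×10⁻¹⁹)(1.29×10⁻³)) ≈ 216 m.

r ≈ 216 m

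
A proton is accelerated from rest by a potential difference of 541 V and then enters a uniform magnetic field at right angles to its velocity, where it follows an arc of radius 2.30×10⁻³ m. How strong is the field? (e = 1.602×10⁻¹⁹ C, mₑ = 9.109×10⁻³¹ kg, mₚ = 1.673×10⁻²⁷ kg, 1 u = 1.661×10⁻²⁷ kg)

v = √(2|q|V/m) = √(2·1.602×10⁻¹⁹·541/1.673×10⁻²⁷) ≈ 3.219×10⁵ m/s.
B = mv/(|q|r) = (1.673×10⁻²⁷)(3.219×10⁵)/((1.602×10⁻¹⁹)(2.30×10⁻³)) ≈ 1.46 T.

B ≈ 1.46 T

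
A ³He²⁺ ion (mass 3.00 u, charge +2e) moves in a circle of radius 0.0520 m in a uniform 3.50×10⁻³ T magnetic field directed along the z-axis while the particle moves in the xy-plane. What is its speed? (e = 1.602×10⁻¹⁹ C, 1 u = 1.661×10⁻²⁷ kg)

v ≈ 1.17×10⁴ m/s

From |q|vB = mv²/r, v = |q|Br/m.
v = (3.204×10⁻¹⁹)(3.50×10⁻³)(0.0520)/4.983×10⁻²⁷ ≈ 1.17×10⁴ m/s.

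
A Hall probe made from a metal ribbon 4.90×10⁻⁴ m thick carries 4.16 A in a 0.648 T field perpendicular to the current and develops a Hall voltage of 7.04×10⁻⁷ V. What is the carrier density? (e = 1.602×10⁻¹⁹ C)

From V_H = IB/(n e t), n = IB/(V_H e t).
n = (4.16)(0.648)/((7.04×10⁻⁷)(1.602×10⁻¹⁹)(4.90×10⁻⁴)) ≈ 4.88×10²⁸ m⁻³.

n ≈ 4.88×10²⁸ m⁻³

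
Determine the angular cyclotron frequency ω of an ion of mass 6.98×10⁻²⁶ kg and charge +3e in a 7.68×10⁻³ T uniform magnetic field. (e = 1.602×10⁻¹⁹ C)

ω ≈ 5.29×10⁴ rad/s

ω = |q|B/m.
ω = (4.806×10⁻¹⁹)(7.68×10⁻³)/6.98×10⁻²⁶ ≈ 5.29×10⁴ rad/s.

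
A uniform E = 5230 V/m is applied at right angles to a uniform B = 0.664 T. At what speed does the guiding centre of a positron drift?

v_d ≈ 7880 m/s

The E×B drift speed is v_d = E/B.
v_d = 5230/0.664 = 7880 m/s.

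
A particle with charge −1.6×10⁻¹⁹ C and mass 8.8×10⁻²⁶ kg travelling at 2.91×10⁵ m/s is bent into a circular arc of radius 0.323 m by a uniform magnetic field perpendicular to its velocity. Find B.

From |q|vB = mv²/r, B = mv/(|q|r).
B = (8.8×10⁻²⁶)(2.91×10⁵)/((1.6×10⁻¹⁹)(0.323)) ≈ 0.496 T.

B ≈ 0.496 T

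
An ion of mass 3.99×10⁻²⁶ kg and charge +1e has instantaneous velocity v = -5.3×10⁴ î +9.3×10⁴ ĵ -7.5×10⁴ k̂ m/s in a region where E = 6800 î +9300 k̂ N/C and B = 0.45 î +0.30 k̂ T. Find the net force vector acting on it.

F ≈ (5.56×10⁻¹⁵, -2.86×10⁻¹⁵, -5.21×10⁻¹⁵) N

v×B = (2.79×10⁴, -1.78×10⁴, -4.18×10⁴) N/C.
E + v×B = (3.47×10⁴, -1.78×10⁴, -3.26×10⁴) N/C.
F = q(E + v×B) = (1.602×10⁻¹⁹ C)·(3.47×10⁴, -1.78×10⁴, -3.26×10⁴) = (5.56×10⁻¹⁵, -2.86×10⁻¹⁵, -5.21×10⁻¹⁵) N.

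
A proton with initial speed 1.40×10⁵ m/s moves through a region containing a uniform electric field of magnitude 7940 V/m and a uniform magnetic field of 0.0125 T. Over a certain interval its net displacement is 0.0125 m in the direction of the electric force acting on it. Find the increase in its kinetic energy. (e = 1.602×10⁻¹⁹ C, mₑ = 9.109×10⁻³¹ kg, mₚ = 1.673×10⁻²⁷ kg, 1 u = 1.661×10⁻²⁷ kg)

ΔKE ≈ 1.59×10⁻¹⁷ J

The magnetic force is always ⟂ v and does no work; only the electric force changes KE.
ΔKE = F_E · d = |q|E d = (1.602×10⁻¹⁹)(7940)(0.0125) ≈ 1.59×10⁻¹⁷ J.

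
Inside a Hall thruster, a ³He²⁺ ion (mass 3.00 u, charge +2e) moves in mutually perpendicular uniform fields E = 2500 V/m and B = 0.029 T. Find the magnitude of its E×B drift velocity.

The E×B drift speed is v_d = E/B.
v_d = 2500/0.029 = 8.6×10⁴ m/s.

v_d ≈ 8.6×10⁴ m/s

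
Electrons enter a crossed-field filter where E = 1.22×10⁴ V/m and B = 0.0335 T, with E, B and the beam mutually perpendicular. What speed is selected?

v = 3.64×10⁵ m/s

Straight-line motion ⇒ electric and magnetic forces cancel, so E = vB.
v = E/B = 1.22×10⁴/0.0335 = 3.64×10⁵ m/s.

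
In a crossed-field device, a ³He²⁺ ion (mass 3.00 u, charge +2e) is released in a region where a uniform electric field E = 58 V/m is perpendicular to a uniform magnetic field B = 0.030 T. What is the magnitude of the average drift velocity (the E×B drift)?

The steady drift has the magnetic force balancing the electric force, so v_d = E/B.
v_d = 58/0.030 = 1900 m/s.

v_d ≈ 1900 m/s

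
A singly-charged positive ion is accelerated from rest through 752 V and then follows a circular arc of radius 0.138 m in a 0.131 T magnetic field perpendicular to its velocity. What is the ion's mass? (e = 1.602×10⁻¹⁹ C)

m ≈ 3.48×10⁻²⁶ kg

Combine |q|V = ½mv² and r = mv/(|q|B): eliminate v to get m = qB²r²/(2V).
m = (1.602×10⁻¹⁹)(0.131)²(0.138)²/(2·752) ≈ 3.48×10⁻²⁶ kg.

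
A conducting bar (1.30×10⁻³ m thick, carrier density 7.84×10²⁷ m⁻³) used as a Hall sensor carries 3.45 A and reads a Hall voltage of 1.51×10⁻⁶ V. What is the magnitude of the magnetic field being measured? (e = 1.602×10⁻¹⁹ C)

B ≈ 0.715 T

From V_H = IB/(n e t), B = V_H n e t / I.
B = (1.51×10⁻⁶)(7.84×10²⁷)(1.602×10⁻¹⁹)(1.30×10⁻³)/3.45 ≈ 0.715 T.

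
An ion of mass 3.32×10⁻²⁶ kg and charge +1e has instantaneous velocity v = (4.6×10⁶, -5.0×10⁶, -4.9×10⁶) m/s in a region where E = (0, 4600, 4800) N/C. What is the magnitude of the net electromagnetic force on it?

|F| ≈ 1.07×10⁻¹⁵ N

Only an electric field acts, so F = qE = (1.602×10⁻¹⁹ C)·(0, 4600, 4800) = (0, 7.37×10⁻¹⁶, 7.69×10⁻¹⁶) N.
|F| = 1.07×10⁻¹⁵ N.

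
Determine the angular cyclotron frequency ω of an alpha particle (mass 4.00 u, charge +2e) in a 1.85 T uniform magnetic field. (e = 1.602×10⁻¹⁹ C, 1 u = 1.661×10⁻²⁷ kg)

ω ≈ 8.92×10⁷ rad/s

ω = |q|B/m.
ω = (3.204×10⁻¹⁹)(1.85)/6.644×10⁻²⁷ ≈ 8.92×10⁷ rad/s.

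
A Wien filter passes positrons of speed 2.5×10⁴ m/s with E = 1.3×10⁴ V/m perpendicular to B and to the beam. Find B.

B = 0.52 T

Balance of forces in the selector: qE = qvB ⇒ B = E/v.
B = 1.3×10⁴/2.5×10⁴ = 0.52 T.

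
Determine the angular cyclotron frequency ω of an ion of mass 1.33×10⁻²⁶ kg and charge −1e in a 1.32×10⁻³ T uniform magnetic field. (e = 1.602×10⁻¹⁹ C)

ω = |q|B/m.
ω = (1.602×10⁻¹⁹)(1.32×10⁻³)/1.33×10⁻²⁶ ≈ 1.59×10⁴ rad/s.

ω ≈ 1.59×10⁴ rad/s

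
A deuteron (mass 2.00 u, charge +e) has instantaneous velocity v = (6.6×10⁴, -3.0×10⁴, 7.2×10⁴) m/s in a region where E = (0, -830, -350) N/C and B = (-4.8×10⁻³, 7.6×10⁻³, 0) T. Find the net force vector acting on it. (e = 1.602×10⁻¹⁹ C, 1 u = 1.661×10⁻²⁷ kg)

v×B = (-547, -346, 358) N/C.
E + v×B = (-547, -1180, 7.60) N/C.
F = q(E + v×B) = (1.602×10⁻¹⁹ C)·(-547, -1180, 7.60) = (-8.77×10⁻¹⁷, -1.88×10⁻¹⁶, 1.22×10⁻¹⁸) N.

F ≈ (-8.77×10⁻¹⁷, -1.88×10⁻¹⁶, 1.22×10⁻¹⁸) N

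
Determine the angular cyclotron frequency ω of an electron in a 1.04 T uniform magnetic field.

ω = |q|B/m.
ω = (1.602×10⁻¹⁹)(1.04)/9.109×10⁻³¹ ≈ 1.83×10¹¹ rad/s.

ω ≈ 1.83×10¹¹ rad/s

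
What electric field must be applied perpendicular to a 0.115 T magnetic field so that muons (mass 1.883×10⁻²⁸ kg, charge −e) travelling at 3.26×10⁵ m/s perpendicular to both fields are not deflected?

For straight-line motion qE = qvB, so E = vB.
E = 3.26×10⁵ × 0.115 = 3.75×10⁴ V/m.

E = 3.75×10⁴ V/m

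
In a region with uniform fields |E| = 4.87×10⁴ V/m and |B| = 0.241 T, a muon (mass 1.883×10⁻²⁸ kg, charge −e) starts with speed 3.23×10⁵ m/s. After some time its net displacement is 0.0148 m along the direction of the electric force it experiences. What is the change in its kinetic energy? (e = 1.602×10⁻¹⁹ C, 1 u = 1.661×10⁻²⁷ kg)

The magnetic force is always ⟂ v and does no work; only the electric force changes KE.
ΔKE = F_E · d = |q|E d = (1.602×10⁻¹⁹)(4.87×10⁴)(0.0148) ≈ 1.15×10⁻¹⁶ J.

ΔKE ≈ 1.15×10⁻¹⁶ J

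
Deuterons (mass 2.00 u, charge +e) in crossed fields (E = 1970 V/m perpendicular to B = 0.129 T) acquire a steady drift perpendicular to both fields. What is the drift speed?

In crossed fields the guiding centre drifts at v_d = |E×B|/B² = E/B, independent of charge and mass.
v_d = 1970/0.129 = 1.53×10⁴ m/s.

v_d ≈ 1.53×10⁴ m/s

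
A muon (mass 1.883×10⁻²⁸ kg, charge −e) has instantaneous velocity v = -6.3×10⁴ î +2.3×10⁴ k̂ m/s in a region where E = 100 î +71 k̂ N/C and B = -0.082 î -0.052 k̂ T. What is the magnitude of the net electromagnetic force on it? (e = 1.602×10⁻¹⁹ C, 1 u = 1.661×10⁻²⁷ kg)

|F| ≈ 8.27×10⁻¹⁶ N

v×B = (0, -5160, 0) N/C.
E + v×B = (100, -5160, 71.0) N/C.
F = q(E + v×B) = (−1.602×10⁻¹⁹ C)·(100, -5160, 71.0) = (-1.60×10⁻¹⁷, 8.27×10⁻¹⁶, -1.14×10⁻¹⁷) N.
|F| = 8.27×10⁻¹⁶ N.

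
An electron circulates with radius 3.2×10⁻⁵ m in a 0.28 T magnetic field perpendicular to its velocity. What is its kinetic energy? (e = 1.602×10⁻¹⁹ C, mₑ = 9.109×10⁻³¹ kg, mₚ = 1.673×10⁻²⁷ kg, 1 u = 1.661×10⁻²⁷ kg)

v = |q|Br/m, then KE = ½mv² = (qBr)²/(2m).
v = (1.602×10⁻¹⁹)(0.28)(3.2×10⁻⁵)/9.109×10⁻³¹ ≈ 1.576×10⁶ m/s.
KE = ½(9.109×10⁻³¹)(1.576×10⁶)² ≈ 1.1×10⁻¹⁸ J = 7.1 eV.

KE ≈ 7.1 eV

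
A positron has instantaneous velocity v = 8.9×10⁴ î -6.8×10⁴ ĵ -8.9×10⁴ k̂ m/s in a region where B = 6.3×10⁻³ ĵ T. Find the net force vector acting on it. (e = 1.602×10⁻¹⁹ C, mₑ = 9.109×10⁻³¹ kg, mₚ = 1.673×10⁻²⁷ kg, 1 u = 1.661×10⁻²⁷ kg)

v×B = (561, 0, 561) N/C.
F = q v×B = (1.602×10⁻¹⁹ C)·(561, 0, 561) = (8.98×10⁻¹⁷, 0, 8.98×10⁻¹⁷) N.

F ≈ (8.98×10⁻¹⁷, 0, 8.98×10⁻¹⁷) N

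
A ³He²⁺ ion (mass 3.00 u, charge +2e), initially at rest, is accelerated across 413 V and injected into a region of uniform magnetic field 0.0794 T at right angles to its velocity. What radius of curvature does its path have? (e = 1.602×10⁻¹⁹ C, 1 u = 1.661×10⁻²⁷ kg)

Acceleration: |q|V = ½mv² ⇒ v = √(2|q|V/m) = √(2·3.204×10⁻¹⁹·413/4.983×10⁻²⁷) ≈ 2.305×10⁵ m/s.
In the field: r = mv/(|q|B) = (4.983×10⁻²⁷)(2.305×10⁵)/((3.204×10⁻¹⁹)(0.0794)) ≈ 0.0451 m.

r ≈ 0.0451 m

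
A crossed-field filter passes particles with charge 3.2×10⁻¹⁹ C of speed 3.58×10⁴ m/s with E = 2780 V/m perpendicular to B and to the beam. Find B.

B = 0.0777 T

Balance of forces in the selector: qE = qvB ⇒ B = E/v.
B = 2780/3.58×10⁴ = 0.0777 T.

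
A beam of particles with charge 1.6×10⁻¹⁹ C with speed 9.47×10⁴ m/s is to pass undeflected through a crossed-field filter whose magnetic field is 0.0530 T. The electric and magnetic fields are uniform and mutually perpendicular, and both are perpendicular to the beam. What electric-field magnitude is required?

E = 5020 V/m

For straight-line motion qE = qvB, so E = vB.
E = 9.47×10⁴ × 0.0530 = 5020 V/m.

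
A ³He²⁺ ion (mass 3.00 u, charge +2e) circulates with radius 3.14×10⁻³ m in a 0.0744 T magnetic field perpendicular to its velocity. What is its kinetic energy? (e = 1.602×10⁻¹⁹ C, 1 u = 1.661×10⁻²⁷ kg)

v = |q|Br/m, then KE = ½mv² = (qBr)²/(2m).
v = (3.204×10⁻¹⁹)(0.0744)(3.14×10⁻³)/4.983×10⁻²⁷ ≈ 1.502×10⁴ m/s.
KE = ½(4.983×10⁻²⁷)(1.502×10⁴)² ≈ 5.62×10⁻¹⁹ J.

KE ≈ 5.62×10⁻¹⁹ J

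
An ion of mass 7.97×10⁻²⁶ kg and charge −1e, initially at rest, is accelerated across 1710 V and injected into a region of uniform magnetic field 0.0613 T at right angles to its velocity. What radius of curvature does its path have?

Acceleration: |q|V = ½mv² ⇒ v = √(2|q|V/m) = √(2·1.602×10⁻¹⁹·1710/7.97×10⁻²⁶) ≈ 8.291×10⁴ m/s.
In the field: r = mv/(|q|B) = (7.97×10⁻²⁶)(8.291×10⁴)/((1.602×10⁻¹⁹)(0.0613)) ≈ 0.673 m.

r ≈ 0.673 m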